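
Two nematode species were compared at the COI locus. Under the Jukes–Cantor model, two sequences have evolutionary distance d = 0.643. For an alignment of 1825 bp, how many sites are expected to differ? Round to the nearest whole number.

Invert JC69: p = (3/4)(1 − e^(−4d/3)) = 0.75 × (1 − e^(-0.857333)) = 0.75 × (1 − 0.424292) = 0.431781.
Expected differing sites = pL ≈ 0.431781 × 1825 = 788.000325 ≈ 788.

788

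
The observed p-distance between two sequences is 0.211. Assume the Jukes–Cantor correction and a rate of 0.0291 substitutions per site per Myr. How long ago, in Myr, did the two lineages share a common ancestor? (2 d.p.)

d = −(3/4) ln(1 − 4p/3) = −0.75 ln(1 − 0.281333) = −0.75 ln(0.718667)
  = −0.75 × (-0.330357) = 0.247768 substitutions/site.
Under a molecular clock d = 2μt, so t = d/(2μ) = 0.247768 / (2 × 0.0291) = 4.26 Myr.

4.26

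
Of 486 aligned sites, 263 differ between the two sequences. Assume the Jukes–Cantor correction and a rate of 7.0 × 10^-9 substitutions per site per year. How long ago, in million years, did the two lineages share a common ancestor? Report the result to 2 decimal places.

p = 263/486 ≈ 0.541152.
d = −(3/4) ln(1 − 4p/3) = −0.75 ln(1 − 0.721536) = −0.75 ln(0.278464)
  = −0.75 × (-1.278466) = 0.958850 substitutions/site.
Under a molecular clock d = 2μt, so t = d/(2μ) = 0.958850 / (2 × 7.0 × 10^-9) = 68.49 million years.

68.49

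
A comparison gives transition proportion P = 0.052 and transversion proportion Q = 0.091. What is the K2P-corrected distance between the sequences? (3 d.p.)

0.159

Under the Kimura two-parameter model, d = −½ ln(1 − 2P − Q) − ¼ ln(1 − 2Q).
1 − 2P − Q = 0.805, giving −½ ln(0.805) = 0.108457.
1 − 2Q = 0.818, giving −¼ ln(0.818) = 0.050223.
d = 0.108457 + 0.050223 = 0.158680.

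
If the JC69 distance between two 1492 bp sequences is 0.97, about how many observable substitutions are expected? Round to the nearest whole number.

812

Invert JC69: p = (3/4)(1 − e^(−4d/3)) = 0.75 × (1 − e^(-1.293333)) = 0.75 × (1 − 0.274355) = 0.544234.
Expected differing sites = pL ≈ 0.544234 × 1492 = 811.997128 ≈ 812.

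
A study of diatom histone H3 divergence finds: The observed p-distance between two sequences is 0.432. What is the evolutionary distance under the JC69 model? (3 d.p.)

0.644

d = −(3/4) ln(1 − 4p/3) = −0.75 ln(1 − 0.576) = −0.75 ln(0.424)
  = −0.75 × (-0.858022) = 0.643517 substitutions/site.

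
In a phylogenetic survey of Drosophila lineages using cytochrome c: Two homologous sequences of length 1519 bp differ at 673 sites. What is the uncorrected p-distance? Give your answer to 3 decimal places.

p = 673/1519 = 0.443054… ≈ 0.443 (to 3 d.p.).

0.443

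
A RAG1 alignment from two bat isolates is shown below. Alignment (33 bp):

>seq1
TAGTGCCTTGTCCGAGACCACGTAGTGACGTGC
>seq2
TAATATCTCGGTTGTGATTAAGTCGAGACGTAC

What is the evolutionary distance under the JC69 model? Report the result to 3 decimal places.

0.625

The sequences differ at 14 of 33 sites, so p = 14/33 ≈ 0.424242.
d = −(3/4) ln(1 − 4p/3) = −0.75 ln(1 − 0.565656) = −0.75 ln(0.434344)
  = −0.75 × (-0.833918) = 0.625439 substitutions/site.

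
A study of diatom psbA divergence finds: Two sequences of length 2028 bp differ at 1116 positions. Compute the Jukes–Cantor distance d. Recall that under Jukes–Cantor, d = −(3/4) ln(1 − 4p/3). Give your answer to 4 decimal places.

0.9924

p = 1116/2028 ≈ 0.550296.
d = −(3/4) ln(1 − 4p/3) = −0.75 ln(1 − 0.733728) = −0.75 ln(0.266272)
  = −0.75 × (-1.323237) = 0.992428 substitutions/site.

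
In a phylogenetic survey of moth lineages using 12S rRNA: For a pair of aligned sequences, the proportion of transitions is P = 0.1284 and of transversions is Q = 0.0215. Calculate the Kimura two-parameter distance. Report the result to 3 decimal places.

0.174

Under the Kimura two-parameter model, d = −½ ln(1 − 2P − Q) − ¼ ln(1 − 2Q).
1 − 2P − Q = 0.7217, giving −½ ln(0.7217) = 0.163073.
1 − 2Q = 0.957, giving −¼ ln(0.957) = 0.010988.
d = 0.163073 + 0.010988 = 0.174061.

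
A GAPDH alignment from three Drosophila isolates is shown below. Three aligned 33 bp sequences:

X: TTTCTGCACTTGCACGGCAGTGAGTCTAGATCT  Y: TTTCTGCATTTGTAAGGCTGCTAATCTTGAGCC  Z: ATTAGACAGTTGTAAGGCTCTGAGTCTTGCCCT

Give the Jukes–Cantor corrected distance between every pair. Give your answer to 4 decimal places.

d(X,Y) = 0.3882, d(X,Z) = 0.4975, d(Y,Z) = 0.4975

X–Y: 10/33 sites differ → p ≈ 0.30303, d = −0.75 ln(1 − 0.40404) = 0.388186 ≈ 0.3882.
X–Z: 12/33 sites differ → p ≈ 0.363636, d = −0.75 ln(1 − 0.484848) = 0.497470 ≈ 0.4975.
Y–Z: 12/33 sites differ → p ≈ 0.363636, d = −0.75 ln(1 − 0.484848) = 0.497470 ≈ 0.4975.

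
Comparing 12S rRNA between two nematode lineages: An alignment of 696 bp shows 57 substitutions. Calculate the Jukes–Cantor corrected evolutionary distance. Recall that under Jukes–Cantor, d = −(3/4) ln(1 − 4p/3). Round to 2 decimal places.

p = 57/696 ≈ 0.081897.
d = −(3/4) ln(1 − 4p/3) = −0.75 ln(1 − 0.109196) = −0.75 ln(0.890804)
  = −0.75 × (-0.115631) = 0.086723 substitutions/site.

0.09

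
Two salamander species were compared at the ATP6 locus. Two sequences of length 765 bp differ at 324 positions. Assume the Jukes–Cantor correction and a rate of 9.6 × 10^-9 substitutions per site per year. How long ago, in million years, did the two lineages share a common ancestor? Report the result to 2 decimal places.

32.49

p = 324/765 ≈ 0.423529.
d = −(3/4) ln(1 − 4p/3) = −0.75 ln(1 − 0.564705) = −0.75 ln(0.435295)
  = −0.75 × (-0.831731) = 0.623798 substitutions/site.
Under a molecular clock d = 2μt, so t = d/(2μ) = 0.623798 / (2 × 9.6 × 10^-9) = 32.49 million years.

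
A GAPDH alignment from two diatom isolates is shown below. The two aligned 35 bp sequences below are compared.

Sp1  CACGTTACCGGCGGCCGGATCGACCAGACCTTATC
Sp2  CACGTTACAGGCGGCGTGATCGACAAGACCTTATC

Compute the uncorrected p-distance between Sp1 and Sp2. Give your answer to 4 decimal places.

The sequences differ at 4 of 35 positions (sites 9, 16, 17, 25).
p = 4/35 = 0.114285… ≈ 0.1143 (to 4 d.p.).

0.1143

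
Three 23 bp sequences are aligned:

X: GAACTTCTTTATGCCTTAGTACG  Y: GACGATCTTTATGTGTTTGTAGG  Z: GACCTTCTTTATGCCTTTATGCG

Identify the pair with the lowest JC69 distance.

X–Y: 7/23 differ, p = 0.304, d = 0.390.
X–Z: 4/23 differ, p = 0.174, d = 0.198.
Y–Z: 7/23 differ, p = 0.304, d = 0.390.
The smallest distance is between X and Z.

X and Z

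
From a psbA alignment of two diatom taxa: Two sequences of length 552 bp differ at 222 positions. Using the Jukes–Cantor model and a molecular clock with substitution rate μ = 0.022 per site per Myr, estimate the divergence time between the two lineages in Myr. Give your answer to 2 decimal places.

13.10

p = 222/552 ≈ 0.402174.
d = −(3/4) ln(1 − 4p/3) = −0.75 ln(1 − 0.536232) = −0.75 ln(0.463768)
  = −0.75 × (-0.768371) = 0.576278 substitutions/site.
Under a molecular clock d = 2μt, so t = d/(2μ) = 0.576278 / (2 × 0.022) = 13.10 Myr.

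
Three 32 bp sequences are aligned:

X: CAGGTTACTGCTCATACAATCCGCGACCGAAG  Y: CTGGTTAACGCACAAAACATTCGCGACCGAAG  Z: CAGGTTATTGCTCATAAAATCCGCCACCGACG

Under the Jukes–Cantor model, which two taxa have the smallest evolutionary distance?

X and Z

X–Y: 8/32 differ, p = 0.250, d = 0.304.
X–Z: 4/32 differ, p = 0.125, d = 0.137.
Y–Z: 9/32 differ, p = 0.281, d = 0.353.
The smallest distance is between X and Z.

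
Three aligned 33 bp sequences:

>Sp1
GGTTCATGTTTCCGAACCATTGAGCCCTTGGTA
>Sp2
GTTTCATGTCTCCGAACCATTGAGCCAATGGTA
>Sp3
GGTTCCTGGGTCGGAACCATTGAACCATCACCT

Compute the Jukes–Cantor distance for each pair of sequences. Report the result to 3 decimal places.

d(Sp1,Sp2) = 0.132, d(Sp1,Sp3) = 0.441, d(Sp2,Sp3) = 0.497

Sp1–Sp2: 4/33 sites differ → p ≈ 0.121212, d = −0.75 ln(1 − 0.161616) = 0.132209 ≈ 0.132.
Sp1–Sp3: 11/33 sites differ → p ≈ 0.333333, d = −0.75 ln(1 − 0.444444) = 0.440839 ≈ 0.441.
Sp2–Sp3: 12/33 sites differ → p ≈ 0.363636, d = −0.75 ln(1 − 0.484848) = 0.497470 ≈ 0.497.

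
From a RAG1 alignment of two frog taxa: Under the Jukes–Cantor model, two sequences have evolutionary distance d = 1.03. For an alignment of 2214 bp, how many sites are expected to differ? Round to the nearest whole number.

Invert JC69: p = (3/4)(1 − e^(−4d/3)) = 0.75 × (1 − e^(-1.373333)) = 0.75 × (1 − 0.253261) = 0.560054.
Expected differing sites = pL ≈ 0.560054 × 2214 = 1239.959556 ≈ 1240.

1240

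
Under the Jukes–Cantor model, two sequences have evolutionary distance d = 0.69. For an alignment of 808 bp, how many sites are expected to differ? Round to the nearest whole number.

364

Invert JC69: p = (3/4)(1 − e^(−4d/3)) = 0.75 × (1 − e^(-0.92)) = 0.75 × (1 − 0.398519) = 0.451111.
Expected differing sites = pL ≈ 0.451111 × 808 = 364.497688 ≈ 364.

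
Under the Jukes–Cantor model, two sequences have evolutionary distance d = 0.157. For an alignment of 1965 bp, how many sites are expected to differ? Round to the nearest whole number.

Invert JC69: p = (3/4)(1 − e^(−4d/3)) = 0.75 × (1 − e^(-0.209333)) = 0.75 × (1 − 0.811125) = 0.141656.
Expected differing sites = pL ≈ 0.141656 × 1965 = 278.35404 ≈ 278.

278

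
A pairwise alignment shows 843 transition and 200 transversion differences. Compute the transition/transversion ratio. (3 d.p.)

4.215

R = 843/200 = 4.215.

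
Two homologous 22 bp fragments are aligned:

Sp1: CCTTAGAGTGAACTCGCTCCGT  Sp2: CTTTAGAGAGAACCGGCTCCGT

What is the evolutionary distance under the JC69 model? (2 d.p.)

0.21

The sequences differ at 4 of 22 sites (2, 9, 14, 15), so p = 4/22 ≈ 0.181818.
d = −(3/4) ln(1 − 4p/3) = −0.75 ln(1 − 0.242424) = −0.75 ln(0.757576)
  = −0.75 × (-0.277631) = 0.208223 substitutions/site.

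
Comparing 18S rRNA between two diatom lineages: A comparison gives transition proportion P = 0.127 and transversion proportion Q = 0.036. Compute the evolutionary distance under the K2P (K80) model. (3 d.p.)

Under the Kimura two-parameter model, d = −½ ln(1 − 2P − Q) − ¼ ln(1 − 2Q).
1 − 2P − Q = 0.71, giving −½ ln(0.71) = 0.171245.
1 − 2Q = 0.928, giving −¼ ln(0.928) = 0.018681.
d = 0.171245 + 0.018681 = 0.189926.

0.190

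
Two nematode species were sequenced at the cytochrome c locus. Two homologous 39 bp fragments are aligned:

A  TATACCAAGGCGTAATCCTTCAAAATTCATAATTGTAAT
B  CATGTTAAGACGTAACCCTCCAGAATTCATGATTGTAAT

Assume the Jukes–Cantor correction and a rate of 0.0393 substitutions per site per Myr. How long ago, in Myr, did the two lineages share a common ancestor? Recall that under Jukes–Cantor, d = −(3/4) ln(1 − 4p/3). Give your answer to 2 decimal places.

The sequences differ at 9 of 39 sites (1, 4, 5, 6, 10, 16, 20, 23, 31), so p = 9/39 ≈ 0.230769.
d = −(3/4) ln(1 − 4p/3) = −0.75 ln(1 − 0.307692) = −0.75 ln(0.692308)
  = −0.75 × (-0.367724) = 0.275793 substitutions/site.
Under a molecular clock d = 2μt, so t = d/(2μ) = 0.275793 / (2 × 0.0393) = 3.51 Myr.

3.51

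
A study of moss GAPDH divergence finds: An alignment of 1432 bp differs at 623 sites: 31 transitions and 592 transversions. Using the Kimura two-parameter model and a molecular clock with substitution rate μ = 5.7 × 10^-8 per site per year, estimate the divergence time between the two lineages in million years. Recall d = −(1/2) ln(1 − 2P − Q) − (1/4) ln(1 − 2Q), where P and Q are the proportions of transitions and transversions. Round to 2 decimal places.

6.52

P = 31/1432 ≈ 0.021648 and Q = 592/1432 ≈ 0.413408.
Under the Kimura two-parameter model, d = −½ ln(1 − 2P − Q) − ¼ ln(1 − 2Q).
1 − 2P − Q = 0.543296, giving −½ ln(0.543296) = 0.305050.
1 − 2Q = 0.173184, giving −¼ ln(0.173184) = 0.438350.
d = 0.305050 + 0.438350 = 0.743400.
Under a molecular clock d = 2μt, so t = d/(2μ) = 0.743400 / (2 × 5.7 × 10^-8) = 6.52 million years.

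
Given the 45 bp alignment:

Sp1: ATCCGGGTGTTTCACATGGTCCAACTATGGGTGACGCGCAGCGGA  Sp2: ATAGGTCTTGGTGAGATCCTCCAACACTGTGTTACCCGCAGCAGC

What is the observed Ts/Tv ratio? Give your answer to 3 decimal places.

0.059

Transitions are A↔G and C↔T; transversions are all other mismatches.
Transitions: 1. Transversions: 17.
R = 1/17 = 0.058823… ≈ 0.059 (to 3 d.p.).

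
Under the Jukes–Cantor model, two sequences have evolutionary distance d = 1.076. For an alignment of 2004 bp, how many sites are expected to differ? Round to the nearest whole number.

Invert JC69: p = (3/4)(1 − e^(−4d/3)) = 0.75 × (1 − e^(-1.434667)) = 0.75 × (1 − 0.238195) = 0.571354.
Expected differing sites = pL ≈ 0.571354 × 2004 = 1144.993416 ≈ 1145.

1145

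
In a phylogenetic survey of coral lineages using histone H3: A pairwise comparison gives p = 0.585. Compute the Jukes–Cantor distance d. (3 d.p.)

d = −(3/4) ln(1 − 4p/3) = −0.75 ln(1 − 0.78) = −0.75 ln(0.22)
  = −0.75 × (-1.514128) = 1.135596 substitutions/site.

1.136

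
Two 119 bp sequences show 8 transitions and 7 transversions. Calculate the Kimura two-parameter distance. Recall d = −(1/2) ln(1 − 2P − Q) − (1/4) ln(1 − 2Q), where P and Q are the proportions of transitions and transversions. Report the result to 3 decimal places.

0.139

P = 8/119 ≈ 0.067227 and Q = 7/119 ≈ 0.058824.
Under the Kimura two-parameter model, d = −½ ln(1 − 2P − Q) − ¼ ln(1 − 2Q).
1 − 2P − Q = 0.806722, giving −½ ln(0.806722) = 0.107388.
1 − 2Q = 0.882352, giving −¼ ln(0.882352) = 0.031291.
d = 0.107388 + 0.031291 = 0.138679.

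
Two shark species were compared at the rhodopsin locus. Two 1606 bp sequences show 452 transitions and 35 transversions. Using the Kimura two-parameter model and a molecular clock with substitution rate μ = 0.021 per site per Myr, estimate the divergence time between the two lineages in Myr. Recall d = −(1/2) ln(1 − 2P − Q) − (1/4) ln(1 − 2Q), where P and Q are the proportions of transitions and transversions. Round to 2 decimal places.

10.73

P = 452/1606 ≈ 0.281445 and Q = 35/1606 ≈ 0.021793.
Under the Kimura two-parameter model, d = −½ ln(1 − 2P − Q) − ¼ ln(1 − 2Q).
1 − 2P − Q = 0.415317, giving −½ ln(0.415317) = 0.439357.
1 − 2Q = 0.956414, giving −¼ ln(0.956414) = 0.011141.
d = 0.439357 + 0.011141 = 0.450498.
Under a molecular clock d = 2μt, so t = d/(2μ) = 0.450498 / (2 × 0.021) = 10.73 Myr.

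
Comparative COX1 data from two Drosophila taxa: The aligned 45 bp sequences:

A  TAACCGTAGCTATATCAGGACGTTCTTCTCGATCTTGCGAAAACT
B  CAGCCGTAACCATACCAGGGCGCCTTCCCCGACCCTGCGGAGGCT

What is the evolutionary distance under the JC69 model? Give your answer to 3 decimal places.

0.482

The sequences differ at 16 of 45 sites, so p = 16/45 ≈ 0.355556.
d = −(3/4) ln(1 − 4p/3) = −0.75 ln(1 − 0.474075) = −0.75 ln(0.525925)
  = −0.75 × (-0.642597) = 0.481948 substitutions/site.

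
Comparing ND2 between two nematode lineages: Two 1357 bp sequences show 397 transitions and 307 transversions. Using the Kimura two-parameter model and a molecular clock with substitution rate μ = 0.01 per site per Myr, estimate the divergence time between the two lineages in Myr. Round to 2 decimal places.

49.23

P = 397/1357 ≈ 0.292557 and Q = 307/1357 ≈ 0.226234.
Under the Kimura two-parameter model, d = −½ ln(1 − 2P − Q) − ¼ ln(1 − 2Q).
1 − 2P − Q = 0.188652, giving −½ ln(0.188652) = 0.833926.
1 − 2Q = 0.547532, giving −¼ ln(0.547532) = 0.150584.
d = 0.833926 + 0.150584 = 0.984510.
Under a molecular clock d = 2μt, so t = d/(2μ) = 0.984510 / (2 × 0.01) = 49.23 Myr.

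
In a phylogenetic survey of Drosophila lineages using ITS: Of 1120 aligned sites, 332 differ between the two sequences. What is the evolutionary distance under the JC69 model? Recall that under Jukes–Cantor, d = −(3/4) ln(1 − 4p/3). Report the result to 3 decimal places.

p = 332/1120 ≈ 0.296429.
d = −(3/4) ln(1 − 4p/3) = −0.75 ln(1 − 0.395239) = −0.75 ln(0.604761)
  = −0.75 × (-0.502922) = 0.377192 substitutions/site.

0.377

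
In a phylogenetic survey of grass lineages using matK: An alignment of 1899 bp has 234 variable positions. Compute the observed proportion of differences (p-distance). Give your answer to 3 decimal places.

p = 234/1899 = 0.123222… ≈ 0.123 (to 3 d.p.).

0.123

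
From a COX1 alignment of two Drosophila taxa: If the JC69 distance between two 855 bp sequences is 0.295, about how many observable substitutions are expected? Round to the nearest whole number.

209

Invert JC69: p = (3/4)(1 − e^(−4d/3)) = 0.75 × (1 − e^(-0.393333)) = 0.75 × (1 − 0.674804) = 0.243897.
Expected differing sites = pL ≈ 0.243897 × 855 = 208.531935 ≈ 209.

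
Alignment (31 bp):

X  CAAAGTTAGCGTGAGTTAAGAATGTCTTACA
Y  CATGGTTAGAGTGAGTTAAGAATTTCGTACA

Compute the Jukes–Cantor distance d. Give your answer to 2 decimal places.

0.18

The sequences differ at 5 of 31 sites (3, 4, 10, 24, 27), so p = 5/31 ≈ 0.16129.
d = −(3/4) ln(1 − 4p/3) = −0.75 ln(1 − 0.215053) = −0.75 ln(0.784947)
  = −0.75 × (-0.242139) = 0.181604 substitutions/site.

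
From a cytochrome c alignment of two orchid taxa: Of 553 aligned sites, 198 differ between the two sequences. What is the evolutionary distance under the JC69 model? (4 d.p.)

0.4867

p = 198/553 ≈ 0.358047.
d = −(3/4) ln(1 − 4p/3) = −0.75 ln(1 − 0.477396) = −0.75 ln(0.522604)
  = −0.75 × (-0.648931) = 0.486698 substitutions/site.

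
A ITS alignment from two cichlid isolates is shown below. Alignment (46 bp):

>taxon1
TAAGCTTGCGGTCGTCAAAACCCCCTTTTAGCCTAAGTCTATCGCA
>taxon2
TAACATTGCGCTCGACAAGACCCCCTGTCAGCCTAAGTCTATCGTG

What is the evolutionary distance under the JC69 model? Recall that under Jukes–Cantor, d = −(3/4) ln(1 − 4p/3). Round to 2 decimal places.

0.23

The sequences differ at 9 of 46 sites (4, 5, 11, 15, 19, 27, 29, 45, 46), so p = 9/46 ≈ 0.195652.
d = −(3/4) ln(1 − 4p/3) = −0.75 ln(1 − 0.260869) = −0.75 ln(0.739131)
  = −0.75 × (-0.302280) = 0.226710 substitutions/site.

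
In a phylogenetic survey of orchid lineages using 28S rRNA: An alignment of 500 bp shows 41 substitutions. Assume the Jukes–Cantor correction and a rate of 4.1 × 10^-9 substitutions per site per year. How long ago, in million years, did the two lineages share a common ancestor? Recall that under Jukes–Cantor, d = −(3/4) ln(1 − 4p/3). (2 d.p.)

10.59

p = 41/500 = 0.082.
d = −(3/4) ln(1 − 4p/3) = −0.75 ln(1 − 0.109333) = −0.75 ln(0.890667)
  = −0.75 × (-0.115785) = 0.086839 substitutions/site.
Under a molecular clock d = 2μt, so t = d/(2μ) = 0.086839 / (2 × 4.1 × 10^-9) = 10.59 million years.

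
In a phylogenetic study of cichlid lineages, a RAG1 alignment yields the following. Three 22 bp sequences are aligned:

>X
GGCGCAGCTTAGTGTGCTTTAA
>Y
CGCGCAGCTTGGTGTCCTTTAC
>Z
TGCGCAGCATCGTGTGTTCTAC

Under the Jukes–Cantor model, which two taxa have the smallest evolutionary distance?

X–Y: 4/22 differ, p = 0.182, d = 0.208.
X–Z: 6/22 differ, p = 0.273, d = 0.339.
Y–Z: 6/22 differ, p = 0.273, d = 0.339.
The smallest distance is between X and Y.

X and Y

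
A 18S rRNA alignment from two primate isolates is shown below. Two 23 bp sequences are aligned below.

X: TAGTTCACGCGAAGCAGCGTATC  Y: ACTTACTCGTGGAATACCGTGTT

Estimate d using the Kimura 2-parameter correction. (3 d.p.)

Of 23 sites, 6 differences are transitions and 6 are transversions, so P = 6/23 ≈ 0.26087 and Q = 6/23 ≈ 0.26087.
Under the Kimura two-parameter model, d = −½ ln(1 − 2P − Q) − ¼ ln(1 − 2Q).
1 − 2P − Q = 0.21739, giving −½ ln(0.21739) = 0.763031.
1 − 2Q = 0.47826, giving −¼ ln(0.47826) = 0.184400.
d = 0.763031 + 0.184400 = 0.947431.

0.947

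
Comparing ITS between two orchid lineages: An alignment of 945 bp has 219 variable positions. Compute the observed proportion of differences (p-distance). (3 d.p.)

0.232

p = 219/945 = 0.231746… ≈ 0.232 (to 3 d.p.).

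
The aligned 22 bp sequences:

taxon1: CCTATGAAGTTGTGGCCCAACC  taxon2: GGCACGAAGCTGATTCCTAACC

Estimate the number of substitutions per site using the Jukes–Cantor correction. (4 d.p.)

0.5913

The sequences differ at 9 of 22 sites (1, 2, 3, 5, 10, 13, 14, 15, 18), so p = 9/22 ≈ 0.409091.
d = −(3/4) ln(1 − 4p/3) = −0.75 ln(1 − 0.545455) = −0.75 ln(0.454545)
  = −0.75 × (-0.788458) = 0.591344 substitutions/site.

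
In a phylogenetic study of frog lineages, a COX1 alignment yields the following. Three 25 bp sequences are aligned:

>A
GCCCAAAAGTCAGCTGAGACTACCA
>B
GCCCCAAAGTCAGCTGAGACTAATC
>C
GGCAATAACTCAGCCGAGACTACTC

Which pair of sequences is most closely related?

A–B: 4/25 differ, p = 0.160, d = 0.180.
A–C: 7/25 differ, p = 0.280, d = 0.351.
B–C: 7/25 differ, p = 0.280, d = 0.351.
The smallest distance is between A and B.

A and B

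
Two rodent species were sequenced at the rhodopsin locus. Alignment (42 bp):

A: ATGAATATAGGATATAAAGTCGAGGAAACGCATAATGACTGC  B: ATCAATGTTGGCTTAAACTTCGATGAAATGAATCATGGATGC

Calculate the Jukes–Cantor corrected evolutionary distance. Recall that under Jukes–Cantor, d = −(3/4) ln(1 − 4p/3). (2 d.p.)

0.44

The sequences differ at 14 of 42 sites, so p = 14/42 ≈ 0.333333.
d = −(3/4) ln(1 − 4p/3) = −0.75 ln(1 − 0.444444) = −0.75 ln(0.555556)
  = −0.75 × (-0.587786) = 0.440840 substitutions/site.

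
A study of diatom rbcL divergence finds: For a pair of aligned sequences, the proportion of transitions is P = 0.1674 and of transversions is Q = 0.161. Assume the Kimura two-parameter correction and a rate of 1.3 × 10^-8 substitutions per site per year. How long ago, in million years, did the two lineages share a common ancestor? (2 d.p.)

16.91

Under the Kimura two-parameter model, d = −½ ln(1 − 2P − Q) − ¼ ln(1 − 2Q).
1 − 2P − Q = 0.5042, giving −½ ln(0.5042) = 0.342391.
1 − 2Q = 0.678, giving −¼ ln(0.678) = 0.097152.
d = 0.342391 + 0.097152 = 0.439543.
Under a molecular clock d = 2μt, so t = d/(2μ) = 0.439543 / (2 × 1.3 × 10^-8) = 16.91 million years.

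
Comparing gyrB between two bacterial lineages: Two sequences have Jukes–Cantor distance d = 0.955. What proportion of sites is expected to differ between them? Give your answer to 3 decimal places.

0.540

p = (3/4)(1 − e^(−4d/3)) = 0.75 × (1 − e^(-1.273333)) = 0.75 × (1 − 0.279897) = 0.540077.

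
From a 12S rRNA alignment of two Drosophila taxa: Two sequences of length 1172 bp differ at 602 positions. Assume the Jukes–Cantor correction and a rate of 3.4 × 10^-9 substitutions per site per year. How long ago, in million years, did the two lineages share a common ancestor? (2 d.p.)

127.36

p = 602/1172 ≈ 0.513652.
d = −(3/4) ln(1 − 4p/3) = −0.75 ln(1 − 0.684869) = −0.75 ln(0.315131)
  = −0.75 × (-1.154767) = 0.866075 substitutions/site.
Under a molecular clock d = 2μt, so t = d/(2μ) = 0.866075 / (2 × 3.4 × 10^-9) = 127.36 million years.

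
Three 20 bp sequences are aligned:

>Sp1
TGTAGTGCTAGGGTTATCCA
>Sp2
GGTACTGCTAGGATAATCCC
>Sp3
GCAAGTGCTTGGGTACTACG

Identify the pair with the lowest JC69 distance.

Sp1 and Sp2

Sp1–Sp2: 5/20 differ, p = 0.250, d = 0.304.
Sp1–Sp3: 8/20 differ, p = 0.400, d = 0.572.
Sp2–Sp3: 8/20 differ, p = 0.400, d = 0.572.
The smallest distance is between Sp1 and Sp2.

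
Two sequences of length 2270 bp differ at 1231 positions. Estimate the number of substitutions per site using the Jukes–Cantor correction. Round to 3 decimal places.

0.963

p = 1231/2270 ≈ 0.542291.
d = −(3/4) ln(1 − 4p/3) = −0.75 ln(1 − 0.723055) = −0.75 ln(0.276945)
  = −0.75 × (-1.283936) = 0.962952 substitutions/site.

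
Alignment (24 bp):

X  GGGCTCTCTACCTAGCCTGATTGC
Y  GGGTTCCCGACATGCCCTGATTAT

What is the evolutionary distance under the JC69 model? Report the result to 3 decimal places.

0.441

The sequences differ at 8 of 24 sites (4, 7, 9, 12, 14, 15, 23, 24), so p = 8/24 ≈ 0.333333.
d = −(3/4) ln(1 − 4p/3) = −0.75 ln(1 − 0.444444) = −0.75 ln(0.555556)
  = −0.75 × (-0.587786) = 0.440840 substitutions/site.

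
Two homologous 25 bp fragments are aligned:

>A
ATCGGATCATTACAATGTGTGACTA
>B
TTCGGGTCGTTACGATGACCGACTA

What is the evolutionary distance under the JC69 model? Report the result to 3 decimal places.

The sequences differ at 7 of 25 sites (1, 6, 9, 14, 18, 19, 20), so p = 7/25 = 0.28.
d = −(3/4) ln(1 − 4p/3) = −0.75 ln(1 − 0.373333) = −0.75 ln(0.626667)
  = −0.75 × (-0.467340) = 0.350505 substitutions/site.

0.351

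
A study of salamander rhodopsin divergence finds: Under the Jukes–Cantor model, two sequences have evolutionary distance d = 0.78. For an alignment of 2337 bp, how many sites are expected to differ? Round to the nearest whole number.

Invert JC69: p = (3/4)(1 − e^(−4d/3)) = 0.75 × (1 − e^(-1.04)) = 0.75 × (1 − 0.353455) = 0.484909.
Expected differing sites = pL ≈ 0.484909 × 2337 = 1133.232333 ≈ 1133.

1133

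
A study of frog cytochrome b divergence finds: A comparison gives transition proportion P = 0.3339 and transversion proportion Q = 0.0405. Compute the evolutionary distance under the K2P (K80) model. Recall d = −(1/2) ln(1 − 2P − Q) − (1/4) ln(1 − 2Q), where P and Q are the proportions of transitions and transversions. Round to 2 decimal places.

0.64

Under the Kimura two-parameter model, d = −½ ln(1 − 2P − Q) − ¼ ln(1 − 2Q).
1 − 2P − Q = 0.2917, giving −½ ln(0.2917) = 0.616015.
1 − 2Q = 0.919, giving −¼ ln(0.919) = 0.021117.
d = 0.616015 + 0.021117 = 0.637132.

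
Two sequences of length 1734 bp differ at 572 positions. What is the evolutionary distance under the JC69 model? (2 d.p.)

p = 572/1734 ≈ 0.329873.
d = −(3/4) ln(1 − 4p/3) = −0.75 ln(1 − 0.439831) = −0.75 ln(0.560169)
  = −0.75 × (-0.579517) = 0.434638 substitutions/site.

0.43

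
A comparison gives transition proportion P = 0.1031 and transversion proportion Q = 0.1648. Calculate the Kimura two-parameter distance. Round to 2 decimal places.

Under the Kimura two-parameter model, d = −½ ln(1 − 2P − Q) − ¼ ln(1 − 2Q).
1 − 2P − Q = 0.629, giving −½ ln(0.629) = 0.231812.
1 − 2Q = 0.6704, giving −¼ ln(0.6704) = 0.099970.
d = 0.231812 + 0.099970 = 0.331782.

0.33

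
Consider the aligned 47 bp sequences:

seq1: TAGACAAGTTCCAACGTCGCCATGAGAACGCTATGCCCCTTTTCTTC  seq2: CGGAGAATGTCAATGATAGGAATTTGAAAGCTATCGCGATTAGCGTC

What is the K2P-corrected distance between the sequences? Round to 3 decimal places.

Of 47 sites, 3 differences are transitions and 19 are transversions, so P = 3/47 ≈ 0.06383 and Q = 19/47 ≈ 0.404255.
Under the Kimura two-parameter model, d = −½ ln(1 − 2P − Q) − ¼ ln(1 − 2Q).
1 − 2P − Q = 0.468085, giving −½ ln(0.468085) = 0.379553.
1 − 2Q = 0.19149, giving −¼ ln(0.19149) = 0.413230.
d = 0.379553 + 0.413230 = 0.792783.

0.793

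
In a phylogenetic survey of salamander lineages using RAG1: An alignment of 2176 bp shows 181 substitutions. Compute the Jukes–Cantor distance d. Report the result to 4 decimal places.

p = 181/2176 ≈ 0.08318.
d = −(3/4) ln(1 − 4p/3) = −0.75 ln(1 − 0.110907) = −0.75 ln(0.889093)
  = −0.75 × (-0.117553) = 0.088165 substitutions/site.

0.0882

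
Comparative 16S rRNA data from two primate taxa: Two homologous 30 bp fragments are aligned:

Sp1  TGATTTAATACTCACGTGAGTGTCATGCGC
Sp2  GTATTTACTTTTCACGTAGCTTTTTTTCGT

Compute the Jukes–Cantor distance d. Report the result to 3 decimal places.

The sequences differ at 13 of 30 sites, so p = 13/30 ≈ 0.433333.
d = −(3/4) ln(1 − 4p/3) = −0.75 ln(1 − 0.577777) = −0.75 ln(0.422223)
  = −0.75 × (-0.862222) = 0.646667 substitutions/site.

0.647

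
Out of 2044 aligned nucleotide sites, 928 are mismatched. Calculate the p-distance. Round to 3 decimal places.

0.454

p = 928/2044 = 0.454011… ≈ 0.454 (to 3 d.p.).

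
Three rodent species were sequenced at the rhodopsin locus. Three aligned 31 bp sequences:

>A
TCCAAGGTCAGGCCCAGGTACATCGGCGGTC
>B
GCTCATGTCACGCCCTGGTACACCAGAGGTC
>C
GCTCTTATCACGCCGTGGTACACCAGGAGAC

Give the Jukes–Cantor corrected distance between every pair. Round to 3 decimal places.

A–B: 9/31 sites differ → p ≈ 0.290323, d = −0.75 ln(1 − 0.387097) = 0.367161 ≈ 0.367.
A–C: 14/31 sites differ → p ≈ 0.451613, d = −0.75 ln(1 − 0.602151) = 0.691262 ≈ 0.691.
B–C: 6/31 sites differ → p ≈ 0.193548, d = −0.75 ln(1 − 0.258064) = 0.223869 ≈ 0.224.

d(A,B) = 0.367, d(A,C) = 0.691, d(B,C) = 0.224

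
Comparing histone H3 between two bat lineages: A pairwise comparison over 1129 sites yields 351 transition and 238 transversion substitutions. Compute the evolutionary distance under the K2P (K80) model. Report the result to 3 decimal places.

P = 351/1129 ≈ 0.310895 and Q = 238/1129 ≈ 0.210806.
Under the Kimura two-parameter model, d = −½ ln(1 − 2P − Q) − ¼ ln(1 − 2Q).
1 − 2P − Q = 0.167404, giving −½ ln(0.167404) = 0.893673.
1 − 2Q = 0.578388, giving −¼ ln(0.578388) = 0.136878.
d = 0.893673 + 0.136878 = 1.030551.

1.031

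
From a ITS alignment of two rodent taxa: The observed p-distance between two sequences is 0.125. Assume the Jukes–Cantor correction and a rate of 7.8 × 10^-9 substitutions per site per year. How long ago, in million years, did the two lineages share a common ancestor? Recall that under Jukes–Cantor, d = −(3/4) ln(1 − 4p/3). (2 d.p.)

d = −(3/4) ln(1 − 4p/3) = −0.75 ln(1 − 0.166667) = −0.75 ln(0.833333)
  = −0.75 × (-0.182322) = 0.136742 substitutions/site.
Under a molecular clock d = 2μt, so t = d/(2μ) = 0.136742 / (2 × 7.8 × 10^-9) = 8.77 million years.

8.77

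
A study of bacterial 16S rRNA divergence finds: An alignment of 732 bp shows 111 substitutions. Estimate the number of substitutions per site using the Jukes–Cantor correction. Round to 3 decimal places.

p = 111/732 ≈ 0.151639.
d = −(3/4) ln(1 − 4p/3) = −0.75 ln(1 − 0.202185) = −0.75 ln(0.797815)
  = −0.75 × (-0.225879) = 0.169409 substitutions/site.

0.169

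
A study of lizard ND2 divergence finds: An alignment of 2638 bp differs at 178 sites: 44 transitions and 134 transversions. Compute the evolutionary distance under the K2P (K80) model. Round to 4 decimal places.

0.0707

P = 44/2638 ≈ 0.016679 and Q = 134/2638 ≈ 0.050796.
Under the Kimura two-parameter model, d = −½ ln(1 − 2P − Q) − ¼ ln(1 − 2Q).
1 − 2P − Q = 0.915846, giving −½ ln(0.915846) = 0.043954.
1 − 2Q = 0.898408, giving −¼ ln(0.898408) = 0.026783.
d = 0.043954 + 0.026783 = 0.070737.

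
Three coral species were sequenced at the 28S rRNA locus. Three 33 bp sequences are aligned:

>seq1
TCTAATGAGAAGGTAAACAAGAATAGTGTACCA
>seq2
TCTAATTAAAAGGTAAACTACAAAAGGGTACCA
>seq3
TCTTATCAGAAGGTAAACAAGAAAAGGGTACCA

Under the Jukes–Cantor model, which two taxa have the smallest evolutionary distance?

seq1 and seq3

seq1–seq2: 6/33 differ, p = 0.182, d = 0.208.
seq1–seq3: 4/33 differ, p = 0.121, d = 0.132.
seq2–seq3: 5/33 differ, p = 0.152, d = 0.169.
The smallest distance is between seq1 and seq3.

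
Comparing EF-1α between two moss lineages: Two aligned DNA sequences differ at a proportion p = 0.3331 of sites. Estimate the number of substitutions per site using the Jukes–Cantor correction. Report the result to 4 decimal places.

0.4404

d = −(3/4) ln(1 − 4p/3) = −0.75 ln(1 − 0.444133) = −0.75 ln(0.555867)
  = −0.75 × (-0.587226) = 0.440420 substitutions/site.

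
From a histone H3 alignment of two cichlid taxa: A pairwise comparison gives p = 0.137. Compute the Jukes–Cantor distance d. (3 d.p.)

0.151

d = −(3/4) ln(1 − 4p/3) = −0.75 ln(1 − 0.182667) = −0.75 ln(0.817333)
  = −0.75 × (-0.201709) = 0.151282 substitutions/site.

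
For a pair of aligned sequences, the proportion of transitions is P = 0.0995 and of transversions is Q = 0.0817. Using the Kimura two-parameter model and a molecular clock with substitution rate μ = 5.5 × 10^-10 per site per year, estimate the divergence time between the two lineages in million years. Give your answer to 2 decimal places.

Under the Kimura two-parameter model, d = −½ ln(1 − 2P − Q) − ¼ ln(1 − 2Q).
1 − 2P − Q = 0.7193, giving −½ ln(0.7193) = 0.164738.
1 − 2Q = 0.8366, giving −¼ ln(0.8366) = 0.044602.
d = 0.164738 + 0.044602 = 0.209340.
Under a molecular clock d = 2μt, so t = d/(2μ) = 0.209340 / (2 × 5.5 × 10^-10) = 190.31 million years.

190.31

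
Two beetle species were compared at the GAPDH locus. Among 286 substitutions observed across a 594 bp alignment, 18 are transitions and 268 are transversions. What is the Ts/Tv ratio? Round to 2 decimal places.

0.07

R = 18/268 = 0.067164… ≈ 0.07 (to 2 d.p.).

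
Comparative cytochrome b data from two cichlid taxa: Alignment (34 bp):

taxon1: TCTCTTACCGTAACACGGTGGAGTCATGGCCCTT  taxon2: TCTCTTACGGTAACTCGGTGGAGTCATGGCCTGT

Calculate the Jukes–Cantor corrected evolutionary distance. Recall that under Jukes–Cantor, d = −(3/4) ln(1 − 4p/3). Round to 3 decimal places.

The sequences differ at 4 of 34 sites (9, 15, 32, 33), so p = 4/34 ≈ 0.117647.
d = −(3/4) ln(1 − 4p/3) = −0.75 ln(1 − 0.156863) = −0.75 ln(0.843137)
  = −0.75 × (-0.170626) = 0.127970 substitutions/site.

0.128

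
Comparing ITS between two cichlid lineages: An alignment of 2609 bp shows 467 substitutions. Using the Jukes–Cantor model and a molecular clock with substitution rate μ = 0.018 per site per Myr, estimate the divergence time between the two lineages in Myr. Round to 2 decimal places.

p = 467/2609 ≈ 0.178996.
d = −(3/4) ln(1 − 4p/3) = −0.75 ln(1 − 0.238661) = −0.75 ln(0.761339)
  = −0.75 × (-0.272677) = 0.204508 substitutions/site.
Under a molecular clock d = 2μt, so t = d/(2μ) = 0.204508 / (2 × 0.018) = 5.68 Myr.

5.68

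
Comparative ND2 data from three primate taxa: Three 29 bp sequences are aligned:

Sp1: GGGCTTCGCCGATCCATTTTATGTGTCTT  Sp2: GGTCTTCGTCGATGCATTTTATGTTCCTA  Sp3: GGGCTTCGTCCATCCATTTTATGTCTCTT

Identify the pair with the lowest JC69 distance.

Sp1–Sp2: 6/29 differ, p = 0.207, d = 0.242.
Sp1–Sp3: 3/29 differ, p = 0.103, d = 0.111.
Sp2–Sp3: 6/29 differ, p = 0.207, d = 0.242.
The smallest distance is between Sp1 and Sp3.

Sp1 and Sp3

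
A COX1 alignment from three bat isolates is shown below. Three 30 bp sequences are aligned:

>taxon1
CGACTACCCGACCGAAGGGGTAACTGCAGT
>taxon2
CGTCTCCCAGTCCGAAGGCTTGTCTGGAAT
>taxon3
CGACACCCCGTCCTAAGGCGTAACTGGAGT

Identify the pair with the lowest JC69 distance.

taxon1 and taxon3

taxon1–taxon2: 10/30 differ, p = 0.333, d = 0.441.
taxon1–taxon3: 6/30 differ, p = 0.200, d = 0.233.
taxon2–taxon3: 8/30 differ, p = 0.267, d = 0.330.
The smallest distance is between taxon1 and taxon3.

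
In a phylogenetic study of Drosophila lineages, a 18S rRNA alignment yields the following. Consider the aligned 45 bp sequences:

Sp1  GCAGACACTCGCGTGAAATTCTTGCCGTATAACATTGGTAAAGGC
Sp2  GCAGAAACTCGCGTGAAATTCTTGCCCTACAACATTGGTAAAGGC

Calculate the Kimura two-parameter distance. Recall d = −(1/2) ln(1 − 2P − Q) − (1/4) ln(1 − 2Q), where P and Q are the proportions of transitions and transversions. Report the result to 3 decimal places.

0.070

Of 45 sites, 1 differences are transitions and 2 are transversions, so P = 1/45 ≈ 0.022222 and Q = 2/45 ≈ 0.044444.
Under the Kimura two-parameter model, d = −½ ln(1 − 2P − Q) − ¼ ln(1 − 2Q).
1 − 2P − Q = 0.911112, giving −½ ln(0.911112) = 0.046545.
1 − 2Q = 0.911112, giving −¼ ln(0.911112) = 0.023272.
d = 0.046545 + 0.023272 = 0.069817.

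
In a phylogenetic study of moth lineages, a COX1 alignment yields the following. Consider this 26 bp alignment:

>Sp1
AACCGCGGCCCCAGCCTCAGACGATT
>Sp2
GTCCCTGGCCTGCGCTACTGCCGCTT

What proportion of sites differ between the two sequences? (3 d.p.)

The sequences differ at 12 of 26 positions.
p = 12/26 = 0.461538… ≈ 0.462 (to 3 d.p.).

0.462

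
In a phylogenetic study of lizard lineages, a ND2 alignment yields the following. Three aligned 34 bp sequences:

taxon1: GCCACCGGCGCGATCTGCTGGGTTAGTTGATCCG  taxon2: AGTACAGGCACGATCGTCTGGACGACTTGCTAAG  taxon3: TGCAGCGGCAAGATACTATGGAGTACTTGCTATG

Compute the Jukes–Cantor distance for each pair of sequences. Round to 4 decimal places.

d(taxon1,taxon2) = 0.5972, d(taxon1,taxon3) = 0.6655, d(taxon2,taxon3) = 0.4234

taxon1–taxon2: 14/34 sites differ → p ≈ 0.411765, d = −0.75 ln(1 − 0.54902) = 0.597249 ≈ 0.5972.
taxon1–taxon3: 15/34 sites differ → p ≈ 0.441176, d = −0.75 ln(1 − 0.588235) = 0.665477 ≈ 0.6655.
taxon2–taxon3: 11/34 sites differ → p ≈ 0.323529, d = −0.75 ln(1 − 0.431372) = 0.423397 ≈ 0.4234.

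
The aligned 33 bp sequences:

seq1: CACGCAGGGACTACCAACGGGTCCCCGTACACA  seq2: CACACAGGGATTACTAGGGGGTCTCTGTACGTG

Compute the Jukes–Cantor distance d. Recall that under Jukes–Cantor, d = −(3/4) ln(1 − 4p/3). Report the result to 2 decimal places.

The sequences differ at 10 of 33 sites (4, 11, 15, 17, 18, 24, 26, 31, 32, 33), so p = 10/33 ≈ 0.30303.
d = −(3/4) ln(1 − 4p/3) = −0.75 ln(1 − 0.40404) = −0.75 ln(0.59596)
  = −0.75 × (-0.517582) = 0.388187 substitutions/site.

0.39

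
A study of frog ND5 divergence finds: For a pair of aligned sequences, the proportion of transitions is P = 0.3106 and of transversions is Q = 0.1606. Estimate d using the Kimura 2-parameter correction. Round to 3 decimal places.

Under the Kimura two-parameter model, d = −½ ln(1 − 2P − Q) − ¼ ln(1 − 2Q).
1 − 2P − Q = 0.2182, giving −½ ln(0.2182) = 0.761172.
1 − 2Q = 0.6788, giving −¼ ln(0.6788) = 0.096857.
d = 0.761172 + 0.096857 = 0.858029.

0.858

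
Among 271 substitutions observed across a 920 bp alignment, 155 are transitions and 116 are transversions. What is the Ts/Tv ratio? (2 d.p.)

1.34

R = 155/116 = 1.336206… ≈ 1.34 (to 2 d.p.).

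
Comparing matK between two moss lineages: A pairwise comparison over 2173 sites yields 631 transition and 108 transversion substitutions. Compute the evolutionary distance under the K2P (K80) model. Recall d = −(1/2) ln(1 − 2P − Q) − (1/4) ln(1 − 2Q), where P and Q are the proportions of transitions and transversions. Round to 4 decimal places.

0.5239

P = 631/2173 ≈ 0.290382 and Q = 108/2173 ≈ 0.049701.
Under the Kimura two-parameter model, d = −½ ln(1 − 2P − Q) − ¼ ln(1 − 2Q).
1 − 2P − Q = 0.369535, giving −½ ln(0.369535) = 0.497755.
1 − 2Q = 0.900598, giving −¼ ln(0.900598) = 0.026174.
d = 0.497755 + 0.026174 = 0.523929.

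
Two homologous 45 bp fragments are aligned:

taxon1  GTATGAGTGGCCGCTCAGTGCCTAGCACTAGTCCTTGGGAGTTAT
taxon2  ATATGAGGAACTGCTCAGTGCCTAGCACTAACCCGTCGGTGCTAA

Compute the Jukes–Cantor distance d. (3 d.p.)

0.330

The sequences differ at 12 of 45 sites, so p = 12/45 ≈ 0.266667.
d = −(3/4) ln(1 − 4p/3) = −0.75 ln(1 − 0.355556) = −0.75 ln(0.644444)
  = −0.75 × (-0.439367) = 0.329525 substitutions/site.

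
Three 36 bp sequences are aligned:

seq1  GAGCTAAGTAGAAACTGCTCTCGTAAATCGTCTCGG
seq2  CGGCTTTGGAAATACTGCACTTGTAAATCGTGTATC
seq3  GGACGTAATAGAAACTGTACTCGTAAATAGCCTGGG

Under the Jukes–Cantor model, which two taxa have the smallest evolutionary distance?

seq1–seq2: 13/36 differ, p = 0.361, d = 0.493.
seq1–seq3: 10/36 differ, p = 0.278, d = 0.347.
seq2–seq3: 16/36 differ, p = 0.444, d = 0.673.
The smallest distance is between seq1 and seq3.

seq1 and seq3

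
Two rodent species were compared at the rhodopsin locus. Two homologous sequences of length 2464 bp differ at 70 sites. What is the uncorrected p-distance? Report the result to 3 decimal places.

p = 70/2464 = 0.028409… ≈ 0.028 (to 3 d.p.).

0.028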